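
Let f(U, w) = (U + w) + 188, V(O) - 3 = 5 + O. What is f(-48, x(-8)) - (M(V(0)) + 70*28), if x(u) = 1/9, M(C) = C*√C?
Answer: -16379/9 - 16*√2 ≈ -1842.5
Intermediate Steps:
V(O) = 8 + O (V(O) = 3 + (5 + O) = 8 + O)
M(C) = C^(3/2)
x(u) = ⅑
f(U, w) = 188 + U + w
f(-48, x(-8)) - (M(V(0)) + 70*28) = (188 - 48 + ⅑) - ((8 + 0)^(3/2) + 70*28) = 1261/9 - (8^(3/2) + 1960) = 1261/9 - (16*√2 + 1960) = 1261/9 - (1960 + 16*√2) = 1261/9 + (-1960 - 16*√2) = -16379/9 - 16*√2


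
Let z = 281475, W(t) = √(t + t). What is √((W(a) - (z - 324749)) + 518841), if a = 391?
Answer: √(562115 + √782) ≈ 749.76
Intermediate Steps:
W(t) = √2*√t (W(t) = √(2*t) = √2*√t)
√((W(a) - (z - 324749)) + 518841) = √((√2*√391 - (281475 - 324749)) + 518841) = √((√782 - 1*(-43274)) + 518841) = √((√782 + 43274) + 518841) = √((43274 + √782) + 518841) = √(562115 + √782)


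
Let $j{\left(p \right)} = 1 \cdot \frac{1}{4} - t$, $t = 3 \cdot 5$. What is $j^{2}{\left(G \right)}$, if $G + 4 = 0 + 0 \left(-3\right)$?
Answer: $\frac{3481}{16} \approx 217.56$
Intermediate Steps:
$t = 15$
$G = -4$ ($G = -4 + \left(0 + 0 \left(-3\right)\right) = -4 + \left(0 + 0\right) = -4 + 0 = -4$)
$j{\left(p \right)} = - \frac{59}{4}$ ($j{\left(p \right)} = 1 \cdot \frac{1}{4} - 15 = \frac{1}{4} - 15 = - \frac{59}{4}$)
$j^{2}{\left(G \right)} = \left(- \frac{59}{4}\right)^{2} = \frac{3481}{16}$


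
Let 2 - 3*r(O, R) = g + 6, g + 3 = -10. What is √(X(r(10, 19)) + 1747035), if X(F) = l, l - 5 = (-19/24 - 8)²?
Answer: √1006339561/24 ≈ 1321.8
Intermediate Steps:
g = -13 (g = -3 - 10 = -13)
r(O, R) = 3 (r(O, R) = ⅔ - (-13 + 6)/3 = ⅔ - ⅓*(-7) = ⅔ + 7/3 = 3)
l = 47401/576 (l = 5 + (-19/24 - 8)² = 5 + (-211/24)² = 5 + 44521/576 = 47401/576 ≈ 82.293)
X(F) = 47401/576
√(X(r(10, 19)) + 1747035) = √(47401/576 + 1747035) = √(1006339561/576) = √1006339561/24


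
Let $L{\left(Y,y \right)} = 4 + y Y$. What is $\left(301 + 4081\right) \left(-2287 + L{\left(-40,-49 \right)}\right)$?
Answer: $-1415386$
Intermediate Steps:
$L{\left(Y,y \right)} = 4 + Y y$
$\left(301 + 4081\right) \left(-2287 + L{\left(-40,-49 \right)}\right) = \left(301 + 4081\right) \left(-2287 + \left(4 - -1960\right)\right) = 4382 \left(-2287 + \left(4 + 1960\right)\right) = 4382 \left(-2287 + 1964\right) = 4382 \left(-323\right) = -1415386$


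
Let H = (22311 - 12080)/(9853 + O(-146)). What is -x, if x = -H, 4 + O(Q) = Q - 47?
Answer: 10231/9656 ≈ 1.0595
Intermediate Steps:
O(Q) = -51 + Q (O(Q) = -4 + (Q - 47) = -4 + (-47 + Q) = -51 + Q)
H = 10231/9656 (H = (22311 - 12080)/(9853 + (-51 - 146)) = 10231/(9853 - 197) = 10231/9656 ≈ 1.0595)
x = -10231/9656 (x = -1*10231/9656 = -10231/9656 ≈ -1.0595)
-x = -1*(-10231/9656) = 10231/9656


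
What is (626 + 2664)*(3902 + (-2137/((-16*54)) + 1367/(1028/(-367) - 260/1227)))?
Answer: 831790506113245/73265904 ≈ 1.1353e+7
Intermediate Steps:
(626 + 2664)*(3902 + (-2137/((-16*54)) + 1367/(1028/(-367) - 260/1227))) = 3290*(3902 + (-2137/(-864) + 1367/(1028*(-1/367) - 260*1/1227))) = 3290*(3902 + (-2137*(-1/864) + 1367/(-1028/367 - 260/1227))) = 3290*(3902 + (2137/864 + 1367/(-1356776/450309))) = 3290*(3902 + (2137/864 + 1367*(-450309/1356776))) = 3290*(3902 + (2137/864 - 615572403/1356776)) = 3290*(3902 - 66119390735/146531808) = 3290*(505647724081/146531808) = 831790506113245/73265904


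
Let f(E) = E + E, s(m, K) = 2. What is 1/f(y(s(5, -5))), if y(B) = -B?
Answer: -¼ ≈ -0.25000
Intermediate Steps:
f(E) = 2*E
1/f(y(s(5, -5))) = 1/(2*(-1*2)) = 1/(2*(-2)) = 1/(-4) = -¼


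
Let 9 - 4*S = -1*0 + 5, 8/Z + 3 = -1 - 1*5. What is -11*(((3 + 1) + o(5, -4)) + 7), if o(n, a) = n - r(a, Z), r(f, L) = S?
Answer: -165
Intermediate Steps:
Z = -8/9 (Z = 8/(-3 + (-1 - 1*5)) = 8/(-3 + (-1 - 5)) = 8/(-3 - 6) = 8/(-9) = 8*(-⅑) = -8/9 ≈ -0.88889)
S = 1 (S = 9/4 - (-1*0 + 5)/4 = 9/4 - (0 + 5)/4 = 9/4 - ¼*5 = 9/4 - 5/4 = 1)
r(f, L) = 1
o(n, a) = -1 + n (o(n, a) = n - 1*1 = n - 1 = -1 + n)
-11*(((3 + 1) + o(5, -4)) + 7) = -11*(((3 + 1) + (-1 + 5)) + 7) = -11*((4 + 4) + 7) = -11*(8 + 7) = -11*15 = -165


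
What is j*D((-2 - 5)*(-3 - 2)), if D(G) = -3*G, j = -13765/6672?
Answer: 481775/2224 ≈ 216.63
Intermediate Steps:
j = -13765/6672 (j = -13765*1/6672 = -13765/6672 ≈ -2.0631)
j*D((-2 - 5)*(-3 - 2)) = -(-13765)*(-2 - 5)*(-3 - 2)/2224 = -(-13765)*(-7*(-5))/2224 = -(-13765)*35/2224 = -13765/6672*(-105) = 481775/2224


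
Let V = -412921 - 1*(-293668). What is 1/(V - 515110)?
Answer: -1/634363 ≈ -1.5764e-6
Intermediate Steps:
V = -119253 (V = -412921 + 293668 = -119253)
1/(V - 515110) = 1/(-119253 - 515110) = 1/(-634363) = -1/634363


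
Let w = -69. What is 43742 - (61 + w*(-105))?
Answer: 36436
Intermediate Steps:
43742 - (61 + w*(-105)) = 43742 - (61 - 69*(-105)) = 43742 - (61 + 7245) = 43742 - 1*7306 = 43742 - 7306 = 36436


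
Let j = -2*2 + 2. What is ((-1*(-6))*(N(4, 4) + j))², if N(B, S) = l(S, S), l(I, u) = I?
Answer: 144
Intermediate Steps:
N(B, S) = S
j = -2 (j = -4 + 2 = -2)
((-1*(-6))*(N(4, 4) + j))² = ((-1*(-6))*(4 - 2))² = (6*2)² = 12² = 144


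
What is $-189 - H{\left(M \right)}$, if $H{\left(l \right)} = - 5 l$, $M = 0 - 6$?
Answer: $-219$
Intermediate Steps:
$M = -6$
$-189 - H{\left(M \right)} = -189 - \left(-5\right) \left(-6\right) = -189 - 30 = -219$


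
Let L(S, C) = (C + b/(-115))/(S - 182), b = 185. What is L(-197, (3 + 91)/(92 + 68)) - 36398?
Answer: -25382507401/697360 ≈ -36398.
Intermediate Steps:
L(S, C) = (-37/23 + C)/(-182 + S) (L(S, C) = (C + 185/(-115))/(S - 182) = (C + 185*(-1/115))/(-182 + S) = (C - 37/23)/(-182 + S) = (-37/23 + C)/(-182 + S))
L(-197, (3 + 91)/(92 + 68)) - 36398 = (-37/23 + (3 + 91)/(92 + 68))/(-182 - 197) - 36398 = (-37/23 + 94/160)/(-379) - 36398 = -(-37/23 + 94*(1/160))/379 - 36398 = -(-37/23 + 47/80)/379 - 36398 = -1/379*(-1879/1840) - 36398 = 1879/697360 - 36398 = -25382507401/697360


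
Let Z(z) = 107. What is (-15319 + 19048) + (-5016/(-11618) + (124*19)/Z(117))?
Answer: 2331762787/621563 ≈ 3751.4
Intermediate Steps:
(-15319 + 19048) + (-5016/(-11618) + (124*19)/Z(117)) = (-15319 + 19048) + (-5016/(-11618) + (124*19)/107) = 3729 + (-5016*(-1/11618) + 2356*(1/107)) = 3729 + (2508/5809 + 2356/107) = 3729 + 13954360/621563 = 2331762787/621563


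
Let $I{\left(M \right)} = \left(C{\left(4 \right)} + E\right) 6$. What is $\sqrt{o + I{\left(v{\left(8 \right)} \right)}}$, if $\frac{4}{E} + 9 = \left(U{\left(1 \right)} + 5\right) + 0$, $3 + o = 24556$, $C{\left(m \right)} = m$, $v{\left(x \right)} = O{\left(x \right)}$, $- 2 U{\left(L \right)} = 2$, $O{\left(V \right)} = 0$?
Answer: $\frac{\sqrt{614305}}{5} \approx 156.76$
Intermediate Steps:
$U{\left(L \right)} = -1$ ($U{\left(L \right)} = \left(- \frac{1}{2}\right) 2 = -1$)
$v{\left(x \right)} = 0$
$o = 24553$ ($o = -3 + 24556 = 24553$)
$E = - \frac{4}{5}$ ($E = \frac{4}{-9 + \left(\left(-1 + 5\right) + 0\right)} = \frac{4}{-9 + \left(4 + 0\right)} = \frac{4}{-9 + 4} = \frac{4}{-5} = 4 \left(- \frac{1}{5}\right) = - \frac{4}{5} \approx -0.8$)
$I{\left(M \right)} = \frac{96}{5}$ ($I{\left(M \right)} = \left(4 - \frac{4}{5}\right) 6 = \frac{16}{5} \cdot 6 = \frac{96}{5}$)
$\sqrt{o + I{\left(v{\left(8 \right)} \right)}} = \sqrt{24553 + \frac{96}{5}} = \sqrt{\frac{122861}{5}} = \frac{\sqrt{614305}}{5}$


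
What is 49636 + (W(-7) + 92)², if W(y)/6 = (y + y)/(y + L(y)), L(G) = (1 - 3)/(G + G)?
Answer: 968065/16 ≈ 60504.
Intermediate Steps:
L(G) = -1/G (L(G) = -2*1/(2*G) = -1/G)
W(y) = 12*y/(y - 1/y) (W(y) = 6*((y + y)/(y - 1/y)) = 6*((2*y)/(y - 1/y)) = 6*(2*y/(y - 1/y)) = 12*y/(y - 1/y))
49636 + (W(-7) + 92)² = 49636 + (12*(-7)²/(-1 + (-7)²) + 92)² = 49636 + (12*49/(-1 + 49) + 92)² = 49636 + (12*49/48 + 92)² = 49636 + (12*49*(1/48) + 92)² = 49636 + (49/4 + 92)² = 49636 + (417/4)² = 49636 + 173889/16 = 968065/16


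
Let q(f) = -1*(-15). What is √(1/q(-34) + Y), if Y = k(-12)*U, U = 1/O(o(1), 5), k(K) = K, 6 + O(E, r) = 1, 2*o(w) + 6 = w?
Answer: √555/15 ≈ 1.5706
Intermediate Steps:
q(f) = 15
o(w) = -3 + w/2
O(E, r) = -5 (O(E, r) = -6 + 1 = -5)
U = -⅕ (U = 1/(-5) = -⅕ ≈ -0.20000)
Y = 12/5 (Y = -12*(-⅕) = 12/5 ≈ 2.4000)
√(1/q(-34) + Y) = √(1/15 + 12/5) = √(37/15) = √555/15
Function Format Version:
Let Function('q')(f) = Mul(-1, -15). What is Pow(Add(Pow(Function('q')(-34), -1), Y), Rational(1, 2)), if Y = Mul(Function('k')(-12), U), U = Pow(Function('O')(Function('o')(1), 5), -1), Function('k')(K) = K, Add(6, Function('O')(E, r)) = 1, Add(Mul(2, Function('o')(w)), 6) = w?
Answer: Mul(Rational(1, 15), Pow(555, Rational(1, 2))) ≈ 1.5706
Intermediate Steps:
Function('q')(f) = 15
Function('o')(w) = Add(-3, Mul(Rational(1, 2), w))
Function('O')(E, r) = -5 (Function('O')(E, r) = Add(-6, 1) = -5)
U = Rational(-1, 5) (U = Pow(-5, -1) = Rational(-1, 5) ≈ -0.20000)
Y = Rational(12, 5) (Y = Mul(-12, Rational(-1, 5)) = Rational(12, 5) ≈ 2.4000)
Pow(Add(Pow(Function('q')(-34), -1), Y), Rational(1, 2)) = Pow(Add(Pow(15, -1), Rational(12, 5)), Rational(1, 2)) = Pow(Add(Rational(1, 15), Rational(12, 5)), Rational(1, 2)) = Pow(Rational(37, 15), Rational(1, 2)) = Mul(Rational(1, 15), Pow(555, Rational(1, 2)))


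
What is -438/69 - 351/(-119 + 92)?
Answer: 153/23 ≈ 6.6522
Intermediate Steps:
-438/69 - 351/(-119 + 92) = -438*1/69 - 351/(-27) = -146/23 - 351*(-1/27) = -146/23 + 13 = 153/23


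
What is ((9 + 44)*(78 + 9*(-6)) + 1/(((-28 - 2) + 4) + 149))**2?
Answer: 24478792849/15129 ≈ 1.6180e+6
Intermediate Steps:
((9 + 44)*(78 + 9*(-6)) + 1/(((-28 - 2) + 4) + 149))**2 = (53*(78 - 54) + 1/((-30 + 4) + 149))**2 = (53*24 + 1/(-26 + 149))**2 = (1272 + 1/123)**2 = (156457/123)**2 = 24478792849/15129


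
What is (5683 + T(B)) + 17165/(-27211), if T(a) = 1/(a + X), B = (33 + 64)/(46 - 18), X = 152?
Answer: 673074454552/118449483 ≈ 5682.4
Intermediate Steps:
B = 97/28 ≈ 3.4643
T(a) = 1/(152 + a) (T(a) = 1/(a + 152) = 1/(152 + a))
(5683 + T(B)) + 17165/(-27211) = (5683 + 1/(152 + 97/28)) + 17165/(-27211) = (5683 + 1/(4353/28)) + 17165*(-1/27211) = (5683 + 28/4353) - 17165/27211 = 24738127/4353 - 17165/27211 = 673074454552/118449483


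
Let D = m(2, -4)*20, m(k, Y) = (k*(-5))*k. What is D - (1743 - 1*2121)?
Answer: -22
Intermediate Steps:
m(k, Y) = -5*k² (m(k, Y) = (-5*k)*k = -5*k²)
D = -400 (D = -5*2²*20 = -5*4*20 = -20*20 = -400)
D - (1743 - 1*2121) = -400 - (1743 - 1*2121) = -400 - (1743 - 2121) = -400 - 1*(-378) = -400 + 378 = -22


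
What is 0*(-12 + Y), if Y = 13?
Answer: 0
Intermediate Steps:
0*(-12 + Y) = 0*(-12 + 13) = 0*1 = 0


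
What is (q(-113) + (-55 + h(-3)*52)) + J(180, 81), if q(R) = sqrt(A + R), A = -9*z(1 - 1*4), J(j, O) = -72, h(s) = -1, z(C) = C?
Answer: -179 + I*sqrt(86) ≈ -179.0 + 9.2736*I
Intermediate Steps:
A = 27 (A = -9*(1 - 1*4) = -9*(1 - 4) = -9*(-3) = 27)
q(R) = sqrt(27 + R)
(q(-113) + (-55 + h(-3)*52)) + J(180, 81) = (sqrt(27 - 113) + (-55 - 1*52)) - 72 = (sqrt(-86) + (-55 - 52)) - 72 = (I*sqrt(86) - 107) - 72 = (-107 + I*sqrt(86)) - 72 = -179 + I*sqrt(86)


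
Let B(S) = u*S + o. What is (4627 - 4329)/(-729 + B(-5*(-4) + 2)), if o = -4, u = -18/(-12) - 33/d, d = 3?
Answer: -149/471 ≈ -0.31635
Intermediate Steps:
u = -19/2 (u = -18/(-12) - 33/3 = -18*(-1/12) - 33*⅓ = 3/2 - 11 = -19/2 ≈ -9.5000)
B(S) = -4 - 19*S/2 (B(S) = -19*S/2 - 4 = -4 - 19*S/2)
(4627 - 4329)/(-729 + B(-5*(-4) + 2)) = (4627 - 4329)/(-729 + (-4 - 19*(-5*(-4) + 2)/2)) = 298/(-729 + (-4 - 19*(20 + 2)/2)) = 298/(-729 + (-4 - 19/2*22)) = 298/(-729 + (-4 - 209)) = 298/(-729 - 213) = 298/(-942) = 298*(-1/942) = -149/471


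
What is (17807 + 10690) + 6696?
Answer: 35193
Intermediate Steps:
(17807 + 10690) + 6696 = 28497 + 6696 = 35193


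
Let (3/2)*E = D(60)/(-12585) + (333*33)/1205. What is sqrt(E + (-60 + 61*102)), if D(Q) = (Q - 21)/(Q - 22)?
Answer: sqrt(819327796225462257)/11525343 ≈ 78.537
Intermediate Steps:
D(Q) = (-21 + Q)/(-22 + Q)
E = 70069633/11525343 (E = 2*(((-21 + 60)/(-22 + 60))/(-12585) + (333*33)/1205)/3 = 2*((39/38)*(-1/12585) + 10989*(1/1205))/3 = 2*(((1/38)*39)*(-1/12585) + 10989/1205)/3 = 2*((39/38)*(-1/12585) + 10989/1205)/3 = 2*(-13/159410 + 10989/1205)/3 = (2/3)*(70069633/7683562) = 70069633/11525343 ≈ 6.0796)
sqrt(E + (-60 + 61*102)) = sqrt(70069633/11525343 + (-60 + 61*102)) = sqrt(70069633/11525343 + (-60 + 6222)) = sqrt(70069633/11525343 + 6162) = sqrt(71089233199/11525343) = sqrt(819327796225462257)/11525343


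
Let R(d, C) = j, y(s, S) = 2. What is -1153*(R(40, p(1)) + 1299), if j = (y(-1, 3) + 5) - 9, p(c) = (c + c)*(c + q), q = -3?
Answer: -1495441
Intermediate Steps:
p(c) = 2*c*(-3 + c) (p(c) = (c + c)*(c - 3) = (2*c)*(-3 + c) = 2*c*(-3 + c))
j = -2 (j = (2 + 5) - 9 = 7 - 9 = -2)
R(d, C) = -2
-1153*(R(40, p(1)) + 1299) = -1153*(-2 + 1299) = -1153*1297 = -1495441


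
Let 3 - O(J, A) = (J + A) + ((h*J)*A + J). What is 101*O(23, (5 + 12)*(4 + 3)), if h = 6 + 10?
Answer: -4439354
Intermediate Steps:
h = 16
O(J, A) = 3 - A - 2*J - 16*A*J (O(J, A) = 3 - ((J + A) + ((16*J)*A + J)) = 3 - ((A + J) + (16*A*J + J)) = 3 - ((A + J) + (J + 16*A*J)) = 3 - (A + 2*J + 16*A*J) = 3 + (-A - 2*J - 16*A*J) = 3 - A - 2*J - 16*A*J)
101*O(23, (5 + 12)*(4 + 3)) = 101*(3 - (5 + 12)*(4 + 3) - 2*23 - 16*(5 + 12)*(4 + 3)*23) = 101*(3 - 17*7 - 46 - 16*17*7*23) = 101*(3 - 1*119 - 46 - 16*119*23) = 101*(3 - 119 - 46 - 43792) = 101*(-43954) = -4439354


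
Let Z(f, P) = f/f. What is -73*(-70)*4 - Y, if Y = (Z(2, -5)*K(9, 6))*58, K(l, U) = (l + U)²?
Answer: 7390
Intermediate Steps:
Z(f, P) = 1
K(l, U) = (U + l)²
Y = 13050 (Y = (1*(6 + 9)²)*58 = (1*15²)*58 = (1*225)*58 = 225*58 = 13050)
-73*(-70)*4 - Y = -73*(-70)*4 - 1*13050 = 5110*4 - 13050 = 20440 - 13050 = 7390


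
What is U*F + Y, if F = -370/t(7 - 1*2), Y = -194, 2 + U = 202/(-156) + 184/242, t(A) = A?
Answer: -30409/4719 ≈ -6.4439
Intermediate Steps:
U = -23921/9438 (U = -2 + (202/(-156) + 184/242) = -2 + (202*(-1/156) + 184*(1/242)) = -2 + (-101/78 + 92/121) = -2 - 5045/9438 = -23921/9438 ≈ -2.5345)
F = -74 (F = -370/(7 - 1*2) = -370/(7 - 2) = -370/5 = -370*1/5 = -74)
U*F + Y = -23921/9438*(-74) - 194 = 885077/4719 - 194 = -30409/4719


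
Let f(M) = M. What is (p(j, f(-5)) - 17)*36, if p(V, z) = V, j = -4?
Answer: -756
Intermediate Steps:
(p(j, f(-5)) - 17)*36 = (-4 - 17)*36 = -21*36 = -756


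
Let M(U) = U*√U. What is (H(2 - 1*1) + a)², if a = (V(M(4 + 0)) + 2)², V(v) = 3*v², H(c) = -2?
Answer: 1416317956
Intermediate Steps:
M(U) = U^(3/2)
a = 37636 (a = (3*((4 + 0)^(3/2))² + 2)² = (3*(4^(3/2))² + 2)² = (3*8² + 2)² = (3*64 + 2)² = (192 + 2)² = 194² = 37636)
(H(2 - 1*1) + a)² = (-2 + 37636)² = 37634² = 1416317956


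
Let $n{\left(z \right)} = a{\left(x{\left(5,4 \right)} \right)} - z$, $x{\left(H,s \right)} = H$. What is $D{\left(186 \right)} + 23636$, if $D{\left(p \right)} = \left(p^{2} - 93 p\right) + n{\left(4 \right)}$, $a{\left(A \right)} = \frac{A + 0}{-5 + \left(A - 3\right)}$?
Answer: $\frac{122785}{3} \approx 40928.0$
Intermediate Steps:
$a{\left(A \right)} = \frac{A}{-8 + A}$ ($a{\left(A \right)} = \frac{A}{-5 + \left(-3 + A\right)} = \frac{A}{-8 + A}$)
$n{\left(z \right)} = - \frac{5}{3} - z$ ($n{\left(z \right)} = \frac{5}{-8 + 5} - z = \frac{5}{-3} - z = 5 \left(- \frac{1}{3}\right) - z = - \frac{5}{3} - z$)
$D{\left(p \right)} = - \frac{17}{3} + p^{2} - 93 p$ ($D{\left(p \right)} = \left(p^{2} - 93 p\right) - \frac{17}{3} = - \frac{17}{3} + p^{2} - 93 p$)
$D{\left(186 \right)} + 23636 = \left(- \frac{17}{3} + 186^{2} - 17298\right) + 23636 = \left(- \frac{17}{3} + 34596 - 17298\right) + 23636 = \frac{51877}{3} + 23636 = \frac{122785}{3}$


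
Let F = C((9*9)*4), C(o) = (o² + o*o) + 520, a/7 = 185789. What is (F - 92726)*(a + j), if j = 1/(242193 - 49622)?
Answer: 29488663201094964/192571 ≈ 1.5313e+11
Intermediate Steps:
a = 1300523 (a = 7*185789 = 1300523)
j = 1/192571 ≈ 5.1929e-6
C(o) = 520 + 2*o² (C(o) = (o² + o²) + 520 = 2*o² + 520 = 520 + 2*o²)
F = 210472 (F = 520 + 2*((9*9)*4)² = 520 + 2*(81*4)² = 520 + 2*324² = 520 + 2*104976 = 520 + 209952 = 210472)
(F - 92726)*(a + j) = (210472 - 92726)*(1300523 + 1/192571) = 117746*(250443014634/192571) = 29488663201094964/192571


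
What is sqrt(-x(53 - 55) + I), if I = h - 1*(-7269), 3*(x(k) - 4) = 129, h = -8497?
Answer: 5*I*sqrt(51) ≈ 35.707*I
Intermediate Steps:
x(k) = 47 (x(k) = 4 + (1/3)*129 = 4 + 43 = 47)
I = -1228 (I = -8497 - 1*(-7269) = -8497 + 7269 = -1228)
sqrt(-x(53 - 55) + I) = sqrt(-1*47 - 1228) = sqrt(-47 - 1228) = sqrt(-1275) = 5*I*sqrt(51)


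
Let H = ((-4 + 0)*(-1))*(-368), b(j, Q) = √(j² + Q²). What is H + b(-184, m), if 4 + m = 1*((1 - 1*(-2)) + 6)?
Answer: -1472 + √33881 ≈ -1287.9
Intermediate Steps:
m = 5 (m = -4 + 1*((1 - 1*(-2)) + 6) = -4 + 1*((1 + 2) + 6) = -4 + 1*(3 + 6) = -4 + 1*9 = -4 + 9 = 5)
b(j, Q) = √(Q² + j²)
H = -1472 (H = -4*(-1)*(-368) = 4*(-368) = -1472)
H + b(-184, m) = -1472 + √(5² + (-184)²) = -1472 + √(25 + 33856) = -1472 + √33881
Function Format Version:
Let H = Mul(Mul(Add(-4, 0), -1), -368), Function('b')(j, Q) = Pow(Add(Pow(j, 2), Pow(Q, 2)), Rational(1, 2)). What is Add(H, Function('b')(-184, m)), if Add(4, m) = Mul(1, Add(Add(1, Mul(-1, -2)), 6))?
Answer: Add(-1472, Pow(33881, Rational(1, 2))) ≈ -1287.9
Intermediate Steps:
m = 5 (m = Add(-4, Mul(1, Add(Add(1, Mul(-1, -2)), 6))) = Add(-4, Mul(1, Add(Add(1, 2), 6))) = Add(-4, Mul(1, Add(3, 6))) = Add(-4, Mul(1, 9)) = Add(-4, 9) = 5)
Function('b')(j, Q) = Pow(Add(Pow(Q, 2), Pow(j, 2)), Rational(1, 2))
H = -1472 (H = Mul(Mul(-4, -1), -368) = Mul(4, -368) = -1472)
Add(H, Function('b')(-184, m)) = Add(-1472, Pow(Add(Pow(5, 2), Pow(-184, 2)), Rational(1, 2))) = Add(-1472, Pow(Add(25, 33856), Rational(1, 2))) = Add(-1472, Pow(33881, Rational(1, 2)))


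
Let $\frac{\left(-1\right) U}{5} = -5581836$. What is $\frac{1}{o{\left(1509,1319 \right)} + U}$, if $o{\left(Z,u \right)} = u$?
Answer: $\frac{1}{27910499} \approx 3.5829 \cdot 10^{-8}$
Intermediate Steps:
$U = 27909180$ ($U = \left(-5\right) \left(-5581836\right) = 27909180$)
$\frac{1}{o{\left(1509,1319 \right)} + U} = \frac{1}{1319 + 27909180} = \frac{1}{27910499}$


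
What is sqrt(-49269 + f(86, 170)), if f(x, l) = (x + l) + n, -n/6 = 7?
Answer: I*sqrt(49055) ≈ 221.48*I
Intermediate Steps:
n = -42 (n = -6*7 = -42)
f(x, l) = -42 + l + x (f(x, l) = (x + l) - 42 = (l + x) - 42 = -42 + l + x)
sqrt(-49269 + f(86, 170)) = sqrt(-49269 + (-42 + 170 + 86)) = sqrt(-49269 + 214) = sqrt(-49055) = I*sqrt(49055)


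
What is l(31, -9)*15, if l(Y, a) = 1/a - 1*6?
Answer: -275/3 ≈ -91.667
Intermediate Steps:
l(Y, a) = -6 + 1/a (l(Y, a) = 1/a - 6 = -6 + 1/a)
l(31, -9)*15 = (-6 + 1/(-9))*15 = (-6 - ⅑)*15 = -55/9*15 = -275/3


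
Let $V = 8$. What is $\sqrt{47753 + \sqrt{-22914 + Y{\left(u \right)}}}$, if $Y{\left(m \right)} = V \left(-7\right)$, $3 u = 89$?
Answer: $\sqrt{47753 + i \sqrt{22970}} \approx 218.52 + 0.3468 i$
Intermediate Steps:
$u = \frac{89}{3}$ ($u = \frac{1}{3} \cdot 89 = \frac{89}{3} \approx 29.667$)
$Y{\left(m \right)} = -56$ ($Y{\left(m \right)} = 8 \left(-7\right) = -56$)
$\sqrt{47753 + \sqrt{-22914 + Y{\left(u \right)}}} = \sqrt{47753 + \sqrt{-22914 - 56}} = \sqrt{47753 + \sqrt{-22970}} = \sqrt{47753 + i \sqrt{22970}}$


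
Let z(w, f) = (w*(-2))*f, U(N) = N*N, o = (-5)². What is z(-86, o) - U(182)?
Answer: -28824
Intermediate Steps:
o = 25
U(N) = N²
z(w, f) = -2*f*w (z(w, f) = (-2*w)*f = -2*f*w)
z(-86, o) - U(182) = -2*25*(-86) - 1*182² = 4300 - 1*33124 = 4300 - 33124 = -28824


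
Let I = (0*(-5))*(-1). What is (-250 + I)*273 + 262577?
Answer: 194327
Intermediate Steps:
I = 0 (I = 0*(-1) = 0)
(-250 + I)*273 + 262577 = (-250 + 0)*273 + 262577 = -250*273 + 262577 = -68250 + 262577 = 194327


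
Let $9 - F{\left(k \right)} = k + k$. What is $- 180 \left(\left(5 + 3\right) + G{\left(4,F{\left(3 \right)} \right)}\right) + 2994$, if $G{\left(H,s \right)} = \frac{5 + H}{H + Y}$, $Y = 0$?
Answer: $1149$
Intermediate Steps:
$F{\left(k \right)} = 9 - 2 k$ ($F{\left(k \right)} = 9 - \left(k + k\right) = 9 - 2 k$)
$G{\left(H,s \right)} = \frac{5 + H}{H}$ ($G{\left(H,s \right)} = \frac{5 + H}{H + 0} = \frac{5 + H}{H}$)
$- 180 \left(\left(5 + 3\right) + G{\left(4,F{\left(3 \right)} \right)}\right) + 2994 = - 180 \left(\left(5 + 3\right) + \frac{5 + 4}{4}\right) + 2994 = - 180 \left(8 + \frac{1}{4} \cdot 9\right) + 2994 = - 180 \left(8 + \frac{9}{4}\right) + 2994 = \left(-180\right) \frac{41}{4} + 2994 = -1845 + 2994 = 1149$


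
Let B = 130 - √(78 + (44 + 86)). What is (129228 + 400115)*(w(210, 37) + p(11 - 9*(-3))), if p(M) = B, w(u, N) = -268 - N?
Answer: -92635025 - 2117372*√13 ≈ -1.0027e+8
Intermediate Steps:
B = 130 - 4*√13 (B = 130 - √(78 + 130) = 130 - √208 = 130 - 4*√13 ≈ 115.58)
p(M) = 130 - 4*√13
(129228 + 400115)*(w(210, 37) + p(11 - 9*(-3))) = (129228 + 400115)*((-268 - 1*37) + (130 - 4*√13)) = 529343*((-268 - 37) + (130 - 4*√13)) = 529343*(-305 + (130 - 4*√13)) = 529343*(-175 - 4*√13) = -92635025 - 2117372*√13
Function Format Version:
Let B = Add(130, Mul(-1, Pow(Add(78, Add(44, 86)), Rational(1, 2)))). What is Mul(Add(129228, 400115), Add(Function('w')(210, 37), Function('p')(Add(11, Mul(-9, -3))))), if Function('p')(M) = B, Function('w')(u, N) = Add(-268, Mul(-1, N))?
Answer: Add(-92635025, Mul(-2117372, Pow(13, Rational(1, 2)))) ≈ -1.0027e+8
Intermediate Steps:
B = Add(130, Mul(-4, Pow(13, Rational(1, 2)))) (B = Add(130, Mul(-1, Pow(Add(78, 130), Rational(1, 2)))) = Add(130, Mul(-1, Pow(208, Rational(1, 2)))) = Add(130, Mul(-1, Mul(4, Pow(13, Rational(1, 2))))) = Add(130, Mul(-4, Pow(13, Rational(1, 2)))) ≈ 115.58)
Function('p')(M) = Add(130, Mul(-4, Pow(13, Rational(1, 2))))
Mul(Add(129228, 400115), Add(Function('w')(210, 37), Function('p')(Add(11, Mul(-9, -3))))) = Mul(Add(129228, 400115), Add(Add(-268, Mul(-1, 37)), Add(130, Mul(-4, Pow(13, Rational(1, 2)))))) = Mul(529343, Add(Add(-268, -37), Add(130, Mul(-4, Pow(13, Rational(1, 2)))))) = Mul(529343, Add(-305, Add(130, Mul(-4, Pow(13, Rational(1, 2)))))) = Mul(529343, Add(-175, Mul(-4, Pow(13, Rational(1, 2))))) = Add(-92635025, Mul(-2117372, Pow(13, Rational(1, 2))))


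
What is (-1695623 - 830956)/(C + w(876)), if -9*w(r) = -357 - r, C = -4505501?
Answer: 280731/500596 ≈ 0.56079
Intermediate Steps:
w(r) = 119/3 + r/9 (w(r) = -(-357 - r)/9 = 119/3 + r/9)
(-1695623 - 830956)/(C + w(876)) = (-1695623 - 830956)/(-4505501 + (119/3 + (⅑)*876)) = -2526579/(-4505501 + (119/3 + 292/3)) = -2526579/(-4505501 + 137) = -2526579/(-4505364) = -2526579*(-1/4505364) = 280731/500596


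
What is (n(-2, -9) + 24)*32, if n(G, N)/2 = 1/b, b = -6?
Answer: 2272/3 ≈ 757.33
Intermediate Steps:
n(G, N) = -1/3 (n(G, N) = 2/(-6) = 2*(-1/6) = -1/3)
(n(-2, -9) + 24)*32 = (-1/3 + 24)*32 = (71/3)*32 = 2272/3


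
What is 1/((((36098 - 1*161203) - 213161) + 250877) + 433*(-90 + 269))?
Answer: -1/9882 ≈ -0.00010119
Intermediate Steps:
1/((((36098 - 1*161203) - 213161) + 250877) + 433*(-90 + 269)) = 1/((((36098 - 161203) - 213161) + 250877) + 433*179) = 1/(((-125105 - 213161) + 250877) + 77507) = 1/((-338266 + 250877) + 77507) = 1/(-87389 + 77507) = 1/(-9882) = -1/9882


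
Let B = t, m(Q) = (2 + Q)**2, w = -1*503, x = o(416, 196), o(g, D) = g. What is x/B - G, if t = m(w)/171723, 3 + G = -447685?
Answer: 37480524152/83667 ≈ 4.4797e+5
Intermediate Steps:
G = -447688 (G = -3 - 447685 = -447688)
x = 416
w = -503
t = 83667/57241 (t = (2 - 503)**2/171723 = (-501)**2*(1/171723) = 251001*(1/171723) = 83667/57241 ≈ 1.4617)
B = 83667/57241 ≈ 1.4617
x/B - G = 416/(83667/57241) - 1*(-447688) = 416*(57241/83667) + 447688 = 23812256/83667 + 447688 = 37480524152/83667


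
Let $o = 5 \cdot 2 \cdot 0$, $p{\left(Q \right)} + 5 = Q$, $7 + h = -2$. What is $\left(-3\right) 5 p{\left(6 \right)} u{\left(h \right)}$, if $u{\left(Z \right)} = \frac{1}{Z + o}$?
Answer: $\frac{5}{3} \approx 1.6667$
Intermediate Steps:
$h = -9$ ($h = -7 - 2 = -9$)
$p{\left(Q \right)} = -5 + Q$
$o = 0$ ($o = 10 \cdot 0 = 0$)
$u{\left(Z \right)} = \frac{1}{Z}$ ($u{\left(Z \right)} = \frac{1}{Z + 0} = \frac{1}{Z}$)
$\left(-3\right) 5 p{\left(6 \right)} u{\left(h \right)} = \frac{\left(-3\right) 5 \left(-5 + 6\right)}{-9} = \left(-15\right) 1 \left(- \frac{1}{9}\right) = \left(-15\right) \left(- \frac{1}{9}\right) = \frac{5}{3}$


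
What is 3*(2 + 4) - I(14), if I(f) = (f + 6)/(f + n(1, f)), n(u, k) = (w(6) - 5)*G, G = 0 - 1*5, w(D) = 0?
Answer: 682/39 ≈ 17.487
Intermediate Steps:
G = -5 (G = 0 - 5 = -5)
n(u, k) = 25 (n(u, k) = (0 - 5)*(-5) = -5*(-5) = 25)
I(f) = (6 + f)/(25 + f) (I(f) = (f + 6)/(f + 25) = (6 + f)/(25 + f))
3*(2 + 4) - I(14) = 3*(2 + 4) - (6 + 14)/(25 + 14) = 3*6 - 20/39 = 18 - 20/39 = 682/39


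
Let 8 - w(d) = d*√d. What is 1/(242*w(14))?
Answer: -1/81070 - 7*√14/324280 ≈ -9.3104e-5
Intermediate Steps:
w(d) = 8 - d^(3/2) (w(d) = 8 - d*√d = 8 - d^(3/2))
1/(242*w(14)) = 1/(242*(8 - 14^(3/2))) = 1/(242*(8 - 14*√14)) = 1/(1936 - 3388*√14)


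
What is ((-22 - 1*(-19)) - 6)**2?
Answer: 81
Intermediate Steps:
((-22 - 1*(-19)) - 6)**2 = ((-22 + 19) - 6)**2 = (-3 - 6)**2 = (-9)**2 = 81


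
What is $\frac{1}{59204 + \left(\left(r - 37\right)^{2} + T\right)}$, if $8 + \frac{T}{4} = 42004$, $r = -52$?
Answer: $\frac{1}{235109} \approx 4.2533 \cdot 10^{-6}$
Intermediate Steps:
$T = 167984$ ($T = -32 + 4 \cdot 42004 = -32 + 168016 = 167984$)
$\frac{1}{59204 + \left(\left(r - 37\right)^{2} + T\right)} = \frac{1}{59204 + \left(\left(-52 - 37\right)^{2} + 167984\right)} = \frac{1}{59204 + \left(\left(-89\right)^{2} + 167984\right)} = \frac{1}{59204 + \left(7921 + 167984\right)} = \frac{1}{59204 + 175905} = \frac{1}{235109}$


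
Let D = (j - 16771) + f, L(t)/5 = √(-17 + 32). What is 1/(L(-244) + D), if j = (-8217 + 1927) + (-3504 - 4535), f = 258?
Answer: -30842/951228589 - 5*√15/951228589 ≈ -3.2444e-5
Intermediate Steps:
L(t) = 5*√15 (L(t) = 5*√(-17 + 32) = 5*√15)
j = -14329 (j = -6290 - 8039 = -14329)
D = -30842 (D = (-14329 - 16771) + 258 = -31100 + 258 = -30842)
1/(L(-244) + D) = 1/(5*√15 - 30842) = 1/(-30842 + 5*√15)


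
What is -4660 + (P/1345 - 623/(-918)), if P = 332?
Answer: -5752605889/1234710 ≈ -4659.1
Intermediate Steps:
-4660 + (P/1345 - 623/(-918)) = -4660 + (332/1345 - 623/(-918)) = -4660 + (332*(1/1345) - 623*(-1/918)) = -4660 + (332/1345 + 623/918) = -4660 + 1142711/1234710 = -5752605889/1234710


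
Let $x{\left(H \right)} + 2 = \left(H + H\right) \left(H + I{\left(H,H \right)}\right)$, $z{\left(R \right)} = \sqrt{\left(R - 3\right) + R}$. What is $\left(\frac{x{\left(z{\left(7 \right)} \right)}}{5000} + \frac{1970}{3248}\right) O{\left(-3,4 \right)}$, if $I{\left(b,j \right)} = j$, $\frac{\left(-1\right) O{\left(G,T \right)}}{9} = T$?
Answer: $- \frac{5617359}{253750} \approx -22.137$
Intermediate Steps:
$z{\left(R \right)} = \sqrt{-3 + 2 R}$ ($z{\left(R \right)} = \sqrt{\left(-3 + R\right) + R} = \sqrt{-3 + 2 R}$)
$O{\left(G,T \right)} = - 9 T$
$x{\left(H \right)} = -2 + 4 H^{2}$ ($x{\left(H \right)} = -2 + \left(H + H\right) \left(H + H\right) = -2 + 2 H 2 H = -2 + 4 H^{2}$)
$\left(\frac{x{\left(z{\left(7 \right)} \right)}}{5000} + \frac{1970}{3248}\right) O{\left(-3,4 \right)} = \left(\frac{-2 + 4 \left(\sqrt{-3 + 2 \cdot 7}\right)^{2}}{5000} + \frac{1970}{3248}\right) \left(\left(-9\right) 4\right) = \left(\left(-2 + 4 \left(\sqrt{-3 + 14}\right)^{2}\right) \frac{1}{5000} + 1970 \cdot \frac{1}{3248}\right) \left(-36\right) = \left(\left(-2 + 4 \left(\sqrt{11}\right)^{2}\right) \frac{1}{5000} + \frac{985}{1624}\right) \left(-36\right) = \left(\left(-2 + 4 \cdot 11\right) \frac{1}{5000} + \frac{985}{1624}\right) \left(-36\right) = \left(\left(-2 + 44\right) \frac{1}{5000} + \frac{985}{1624}\right) \left(-36\right) = \left(42 \cdot \frac{1}{5000} + \frac{985}{1624}\right) \left(-36\right) = \left(\frac{21}{2500} + \frac{985}{1624}\right) \left(-36\right) = \frac{624151}{1015000} \left(-36\right) = - \frac{5617359}{253750}$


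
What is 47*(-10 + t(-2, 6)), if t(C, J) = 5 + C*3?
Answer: -517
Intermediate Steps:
t(C, J) = 5 + 3*C
47*(-10 + t(-2, 6)) = 47*(-10 + (5 + 3*(-2))) = 47*(-10 + (5 - 6)) = 47*(-10 - 1) = 47*(-11) = -517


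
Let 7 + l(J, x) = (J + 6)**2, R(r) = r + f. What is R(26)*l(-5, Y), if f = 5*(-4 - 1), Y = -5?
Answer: -6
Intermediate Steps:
f = -25 (f = 5*(-5) = -25)
R(r) = -25 + r (R(r) = r - 25 = -25 + r)
l(J, x) = -7 + (6 + J)**2 (l(J, x) = -7 + (J + 6)**2 = -7 + (6 + J)**2)
R(26)*l(-5, Y) = (-25 + 26)*(-7 + (6 - 5)**2) = 1*(-7 + 1**2) = 1*(-7 + 1) = 1*(-6) = -6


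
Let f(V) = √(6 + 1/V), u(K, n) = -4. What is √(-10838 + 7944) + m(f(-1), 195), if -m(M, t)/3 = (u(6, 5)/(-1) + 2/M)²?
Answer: -252/5 - 48*√5/5 + I*√2894 ≈ -71.866 + 53.796*I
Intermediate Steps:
m(M, t) = -3*(4 + 2/M)² (m(M, t) = -3*(-4/(-1) + 2/M)² = -3*(-4*(-1) + 2/M)² = -3*(4 + 2/M)²)
√(-10838 + 7944) + m(f(-1), 195) = √(-10838 + 7944) - 12*(1 + 2*√(6 + 1/(-1)))²/(√(6 + 1/(-1)))² = √(-2894) - 12*(1 + 2*√(6 - 1))²/(√(6 - 1))² = I*√2894 - 12*(1 + 2*√5)²/(√5)² = I*√2894 - 12*⅕*(1 + 2*√5)² = I*√2894 - 12*(1 + 2*√5)²/5 = -12*(1 + 2*√5)²/5 + I*√2894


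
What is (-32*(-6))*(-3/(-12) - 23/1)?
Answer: -4368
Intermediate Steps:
(-32*(-6))*(-3/(-12) - 23/1) = 192*(-3*(-1/12) - 23*1) = 192*(1/4 - 23) = 192*(-91/4) = -4368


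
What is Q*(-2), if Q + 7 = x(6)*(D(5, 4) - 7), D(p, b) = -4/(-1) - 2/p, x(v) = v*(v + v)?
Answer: 2518/5 ≈ 503.60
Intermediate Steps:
x(v) = 2*v**2 (x(v) = v*(2*v) = 2*v**2)
D(p, b) = 4 - 2/p (D(p, b) = -4*(-1) - 2/p = 4 - 2/p)
Q = -1259/5 (Q = -7 + (2*6**2)*((4 - 2/5) - 7) = -7 + (2*36)*((4 - 2*1/5) - 7) = -7 + 72*((4 - 2/5) - 7) = -7 + 72*(18/5 - 7) = -7 + 72*(-17/5) = -7 - 1224/5 = -1259/5 ≈ -251.80)
Q*(-2) = -1259/5*(-2) = 2518/5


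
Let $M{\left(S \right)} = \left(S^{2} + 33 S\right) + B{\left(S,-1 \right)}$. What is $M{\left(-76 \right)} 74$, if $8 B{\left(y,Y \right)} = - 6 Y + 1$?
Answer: $\frac{967587}{4} \approx 2.419 \cdot 10^{5}$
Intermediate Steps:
$B{\left(y,Y \right)} = \frac{1}{8} - \frac{3 Y}{4}$ ($B{\left(y,Y \right)} = \frac{- 6 Y + 1}{8} = \frac{1 - 6 Y}{8} = \frac{1}{8} - \frac{3 Y}{4}$)
$M{\left(S \right)} = \frac{7}{8} + S^{2} + 33 S$ ($M{\left(S \right)} = \left(S^{2} + 33 S\right) + \left(\frac{1}{8} - - \frac{3}{4}\right) = \left(S^{2} + 33 S\right) + \left(\frac{1}{8} + \frac{3}{4}\right) = \left(S^{2} + 33 S\right) + \frac{7}{8} = \frac{7}{8} + S^{2} + 33 S$)
$M{\left(-76 \right)} 74 = \left(\frac{7}{8} + \left(-76\right)^{2} + 33 \left(-76\right)\right) 74 = \left(\frac{7}{8} + 5776 - 2508\right) 74 = \frac{26151}{8} \cdot 74 = \frac{967587}{4}$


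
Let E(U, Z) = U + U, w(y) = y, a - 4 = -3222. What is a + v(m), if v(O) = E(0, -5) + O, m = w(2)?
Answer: -3216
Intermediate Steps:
a = -3218 (a = 4 - 3222 = -3218)
m = 2
E(U, Z) = 2*U
v(O) = O (v(O) = 2*0 + O = 0 + O = O)
a + v(m) = -3218 + 2 = -3216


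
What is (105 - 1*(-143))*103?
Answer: 25544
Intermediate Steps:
(105 - 1*(-143))*103 = (105 + 143)*103 = 248*103 = 25544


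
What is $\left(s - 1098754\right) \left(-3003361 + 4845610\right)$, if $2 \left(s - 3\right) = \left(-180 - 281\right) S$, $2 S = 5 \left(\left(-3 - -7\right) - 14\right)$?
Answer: $- \frac{4027113942273}{2} \approx -2.0136 \cdot 10^{12}$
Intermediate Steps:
$S = -25$ ($S = \frac{5 \left(\left(-3 - -7\right) - 14\right)}{2} = \frac{5 \left(\left(-3 + 7\right) - 14\right)}{2} = \frac{5 \left(4 - 14\right)}{2} = \frac{5 \left(-10\right)}{2} = \frac{1}{2} \left(-50\right) = -25$)
$s = \frac{11531}{2}$ ($s = 3 + \frac{\left(-180 - 281\right) \left(-25\right)}{2} = 3 + \frac{\left(-461\right) \left(-25\right)}{2} = 3 + \frac{1}{2} \cdot 11525 = 3 + \frac{11525}{2} = \frac{11531}{2} \approx 5765.5$)
$\left(s - 1098754\right) \left(-3003361 + 4845610\right) = \left(\frac{11531}{2} - 1098754\right) \left(-3003361 + 4845610\right) = \left(- \frac{2185977}{2}\right) 1842249 = - \frac{4027113942273}{2}$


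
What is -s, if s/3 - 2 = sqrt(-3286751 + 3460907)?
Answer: -6 - 6*sqrt(43539) ≈ -1258.0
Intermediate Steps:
s = 6 + 6*sqrt(43539) (s = 6 + 3*sqrt(-3286751 + 3460907) = 6 + 3*sqrt(174156) = 6 + 3*(2*sqrt(43539)) = 6 + 6*sqrt(43539) ≈ 1258.0)
-s = -(6 + 6*sqrt(43539)) = -6 - 6*sqrt(43539)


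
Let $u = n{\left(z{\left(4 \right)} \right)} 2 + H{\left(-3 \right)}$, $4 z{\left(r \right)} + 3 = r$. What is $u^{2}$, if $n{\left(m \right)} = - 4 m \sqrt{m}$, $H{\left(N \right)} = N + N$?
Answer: $49$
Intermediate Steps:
$z{\left(r \right)} = - \frac{3}{4} + \frac{r}{4}$
$H{\left(N \right)} = 2 N$
$n{\left(m \right)} = - 4 m^{\frac{3}{2}}$
$u = -7$ ($u = - 4 \left(- \frac{3}{4} + \frac{1}{4} \cdot 4\right)^{\frac{3}{2}} \cdot 2 + 2 \left(-3\right) = - 4 \left(- \frac{3}{4} + 1\right)^{\frac{3}{2}} \cdot 2 - 6 = - \frac{4}{8} \cdot 2 - 6 = \left(-4\right) \frac{1}{8} \cdot 2 - 6 = \left(- \frac{1}{2}\right) 2 - 6 = -1 - 6 = -7$)
$u^{2} = \left(-7\right)^{2} = 49$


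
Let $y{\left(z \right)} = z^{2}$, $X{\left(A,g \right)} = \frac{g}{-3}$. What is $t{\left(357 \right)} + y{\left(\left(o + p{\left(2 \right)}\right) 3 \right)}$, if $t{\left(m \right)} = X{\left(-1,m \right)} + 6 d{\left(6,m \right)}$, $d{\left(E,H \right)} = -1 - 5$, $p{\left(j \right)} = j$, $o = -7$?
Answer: $70$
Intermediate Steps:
$X{\left(A,g \right)} = - \frac{g}{3}$ ($X{\left(A,g \right)} = g \left(- \frac{1}{3}\right) = - \frac{g}{3}$)
$d{\left(E,H \right)} = -6$ ($d{\left(E,H \right)} = -1 - 5 = -6$)
$t{\left(m \right)} = -36 - \frac{m}{3}$ ($t{\left(m \right)} = - \frac{m}{3} + 6 \left(-6\right) = - \frac{m}{3} - 36 = -36 - \frac{m}{3}$)
$t{\left(357 \right)} + y{\left(\left(o + p{\left(2 \right)}\right) 3 \right)} = \left(-36 - 119\right) + \left(\left(-7 + 2\right) 3\right)^{2} = \left(-36 - 119\right) + \left(\left(-5\right) 3\right)^{2} = -155 + \left(-15\right)^{2} = -155 + 225 = 70$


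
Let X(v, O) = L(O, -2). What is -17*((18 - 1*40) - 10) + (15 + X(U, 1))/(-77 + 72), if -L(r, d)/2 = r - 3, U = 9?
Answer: 2701/5 ≈ 540.20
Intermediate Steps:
L(r, d) = 6 - 2*r (L(r, d) = -2*(r - 3) = -2*(-3 + r) = 6 - 2*r)
X(v, O) = 6 - 2*O
-17*((18 - 1*40) - 10) + (15 + X(U, 1))/(-77 + 72) = -17*((18 - 1*40) - 10) + (15 + (6 - 2*1))/(-77 + 72) = -17*((18 - 40) - 10) + (15 + (6 - 2))/(-5) = -17*(-22 - 10) + (15 + 4)*(-⅕) = -17*(-32) + 19*(-⅕) = 544 - 19/5 = 2701/5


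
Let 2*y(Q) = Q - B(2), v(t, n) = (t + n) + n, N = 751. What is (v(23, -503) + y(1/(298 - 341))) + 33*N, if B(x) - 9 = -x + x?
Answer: 1023206/43 ≈ 23796.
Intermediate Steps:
v(t, n) = t + 2*n (v(t, n) = (n + t) + n = t + 2*n)
B(x) = 9 (B(x) = 9 + (-x + x) = 9 + 0 = 9)
y(Q) = -9/2 + Q/2 (y(Q) = (Q - 1*9)/2 = (Q - 9)/2 = (-9 + Q)/2 = -9/2 + Q/2)
(v(23, -503) + y(1/(298 - 341))) + 33*N = ((23 + 2*(-503)) + (-9/2 + 1/(2*(298 - 341)))) + 33*751 = ((23 - 1006) + (-9/2 + (1/2)/(-43))) + 24783 = (-983 + (-9/2 + (1/2)*(-1/43))) + 24783 = (-983 + (-9/2 - 1/86)) + 24783 = (-983 - 194/43) + 24783 = -42463/43 + 24783 = 1023206/43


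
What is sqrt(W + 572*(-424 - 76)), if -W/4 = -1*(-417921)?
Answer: 2*I*sqrt(489421) ≈ 1399.2*I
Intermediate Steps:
W = -1671684 (W = -(-4)*(-417921) = -4*417921 = -1671684)
sqrt(W + 572*(-424 - 76)) = sqrt(-1671684 + 572*(-424 - 76)) = sqrt(-1671684 + 572*(-500)) = sqrt(-1671684 - 286000) = sqrt(-1957684) = 2*I*sqrt(489421)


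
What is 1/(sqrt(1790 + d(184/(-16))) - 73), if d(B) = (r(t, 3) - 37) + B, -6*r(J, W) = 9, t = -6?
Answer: -73/3589 - 2*sqrt(435)/3589 ≈ -0.031962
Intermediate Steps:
r(J, W) = -3/2 (r(J, W) = -1/6*9 = -3/2)
d(B) = -77/2 + B (d(B) = (-3/2 - 37) + B = -77/2 + B)
1/(sqrt(1790 + d(184/(-16))) - 73) = 1/(sqrt(1790 + (-77/2 + 184/(-16))) - 73) = 1/(sqrt(1790 + (-77/2 + 184*(-1/16))) - 73) = 1/(sqrt(1790 + (-77/2 - 23/2)) - 73) = 1/(sqrt(1790 - 50) - 73) = 1/(sqrt(1740) - 73) = 1/(2*sqrt(435) - 73) = 1/(-73 + 2*sqrt(435))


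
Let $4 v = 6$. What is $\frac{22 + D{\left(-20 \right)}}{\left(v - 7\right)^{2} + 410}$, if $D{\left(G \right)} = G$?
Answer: $\frac{8}{1761} \approx 0.0045429$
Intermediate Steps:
$v = \frac{3}{2}$ ($v = \frac{1}{4} \cdot 6 = \frac{3}{2} \approx 1.5$)
$\frac{22 + D{\left(-20 \right)}}{\left(v - 7\right)^{2} + 410} = \frac{22 - 20}{\left(\frac{3}{2} - 7\right)^{2} + 410} = \frac{2}{\left(- \frac{11}{2}\right)^{2} + 410} = \frac{2}{\frac{121}{4} + 410} = \frac{2}{\frac{1761}{4}} = 2 \cdot \frac{4}{1761} = \frac{8}{1761}$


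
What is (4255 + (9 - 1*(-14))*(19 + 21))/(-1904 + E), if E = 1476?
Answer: -5175/428 ≈ -12.091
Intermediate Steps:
(4255 + (9 - 1*(-14))*(19 + 21))/(-1904 + E) = (4255 + (9 - 1*(-14))*(19 + 21))/(-1904 + 1476) = (4255 + (9 + 14)*40)/(-428) = (4255 + 23*40)*(-1/428) = (4255 + 920)*(-1/428) = 5175*(-1/428) = -5175/428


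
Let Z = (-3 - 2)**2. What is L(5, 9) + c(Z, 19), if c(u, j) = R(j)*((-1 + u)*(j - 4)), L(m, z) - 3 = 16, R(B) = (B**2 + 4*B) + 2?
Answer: 158059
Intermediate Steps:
R(B) = 2 + B**2 + 4*B
L(m, z) = 19 (L(m, z) = 3 + 16 = 19)
Z = 25 (Z = (-5)**2 = 25)
c(u, j) = (-1 + u)*(-4 + j)*(2 + j**2 + 4*j) (c(u, j) = (2 + j**2 + 4*j)*((-1 + u)*(j - 4)) = (2 + j**2 + 4*j)*((-1 + u)*(-4 + j)) = (-1 + u)*(-4 + j)*(2 + j**2 + 4*j))
L(5, 9) + c(Z, 19) = 19 + (2 + 19**2 + 4*19)*(4 - 1*19 - 4*25 + 19*25) = 19 + (2 + 361 + 76)*(4 - 19 - 100 + 475) = 19 + 439*360 = 19 + 158040 = 158059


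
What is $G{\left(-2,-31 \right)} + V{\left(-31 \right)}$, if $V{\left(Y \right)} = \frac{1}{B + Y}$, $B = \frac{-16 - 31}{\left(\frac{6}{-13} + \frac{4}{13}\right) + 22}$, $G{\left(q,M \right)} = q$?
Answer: $- \frac{19114}{9415} \approx -2.0302$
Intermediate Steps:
$B = - \frac{611}{284}$ ($B = - \frac{47}{\left(6 \left(- \frac{1}{13}\right) + 4 \cdot \frac{1}{13}\right) + 22} = - \frac{47}{\left(- \frac{6}{13} + \frac{4}{13}\right) + 22} = - \frac{47}{- \frac{2}{13} + 22} = - \frac{47}{\frac{284}{13}} = \left(-47\right) \frac{13}{284} = - \frac{611}{284} \approx -2.1514$)
$V{\left(Y \right)} = \frac{1}{- \frac{611}{284} + Y}$
$G{\left(-2,-31 \right)} + V{\left(-31 \right)} = -2 + \frac{284}{-611 + 284 \left(-31\right)} = -2 + \frac{284}{-611 - 8804} = -2 + \frac{284}{-9415} = -2 + 284 \left(- \frac{1}{9415}\right) = -2 - \frac{284}{9415} = - \frac{19114}{9415}$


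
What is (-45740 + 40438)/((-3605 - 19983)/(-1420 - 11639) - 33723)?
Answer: 69238818/440365069 ≈ 0.15723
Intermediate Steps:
(-45740 + 40438)/((-3605 - 19983)/(-1420 - 11639) - 33723) = -5302/(-23588/(-13059) - 33723) = -5302/(-23588*(-1/13059) - 33723) = -5302/(23588/13059 - 33723) = -5302/(-440365069/13059) = -5302*(-13059/440365069) = 69238818/440365069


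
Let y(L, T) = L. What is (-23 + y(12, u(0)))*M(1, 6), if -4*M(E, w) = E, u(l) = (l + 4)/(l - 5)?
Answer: 11/4 ≈ 2.7500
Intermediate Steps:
u(l) = (4 + l)/(-5 + l)
M(E, w) = -E/4
(-23 + y(12, u(0)))*M(1, 6) = (-23 + 12)*(-1/4*1) = -11*(-1/4) = 11/4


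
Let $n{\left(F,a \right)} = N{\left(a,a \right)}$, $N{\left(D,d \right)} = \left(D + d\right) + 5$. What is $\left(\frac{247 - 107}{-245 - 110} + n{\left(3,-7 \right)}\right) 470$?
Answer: $- \frac{313490}{71} \approx -4415.4$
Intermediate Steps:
$N{\left(D,d \right)} = 5 + D + d$
$n{\left(F,a \right)} = 5 + 2 a$ ($n{\left(F,a \right)} = 5 + a + a = 5 + 2 a$)
$\left(\frac{247 - 107}{-245 - 110} + n{\left(3,-7 \right)}\right) 470 = \left(\frac{247 - 107}{-245 - 110} + \left(5 + 2 \left(-7\right)\right)\right) 470 = \left(\frac{140}{-355} + \left(5 - 14\right)\right) 470 = \left(140 \left(- \frac{1}{355}\right) - 9\right) 470 = \left(- \frac{28}{71} - 9\right) 470 = \left(- \frac{667}{71}\right) 470 = - \frac{313490}{71}$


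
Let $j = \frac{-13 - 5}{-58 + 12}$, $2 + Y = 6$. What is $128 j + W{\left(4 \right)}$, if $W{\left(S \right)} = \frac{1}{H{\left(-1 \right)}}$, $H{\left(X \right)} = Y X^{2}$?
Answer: $\frac{4631}{92} \approx 50.337$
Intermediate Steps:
$Y = 4$ ($Y = -2 + 6 = 4$)
$H{\left(X \right)} = 4 X^{2}$
$j = \frac{9}{23}$ ($j = - \frac{18}{-46} = \left(-18\right) \left(- \frac{1}{46}\right) = \frac{9}{23} \approx 0.3913$)
$W{\left(S \right)} = \frac{1}{4}$ ($W{\left(S \right)} = \frac{1}{4 \left(-1\right)^{2}} = \frac{1}{4 \cdot 1} = \frac{1}{4}$)
$128 j + W{\left(4 \right)} = 128 \cdot \frac{9}{23} + \frac{1}{4} = \frac{1152}{23} + \frac{1}{4} = \frac{4631}{92}$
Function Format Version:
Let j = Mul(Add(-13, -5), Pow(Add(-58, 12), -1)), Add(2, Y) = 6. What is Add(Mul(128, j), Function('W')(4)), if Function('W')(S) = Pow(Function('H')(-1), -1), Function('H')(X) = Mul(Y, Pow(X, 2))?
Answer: Rational(4631, 92) ≈ 50.337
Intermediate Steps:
Y = 4 (Y = Add(-2, 6) = 4)
Function('H')(X) = Mul(4, Pow(X, 2))
j = Rational(9, 23) (j = Mul(-18, Pow(-46, -1)) = Mul(-18, Rational(-1, 46)) = Rational(9, 23) ≈ 0.39130)
Function('W')(S) = Rational(1, 4) (Function('W')(S) = Pow(Mul(4, Pow(-1, 2)), -1) = Pow(Mul(4, 1), -1) = Pow(4, -1) = Rational(1, 4))
Add(Mul(128, j), Function('W')(4)) = Add(Mul(128, Rational(9, 23)), Rational(1, 4)) = Add(Rational(1152, 23), Rational(1, 4)) = Rational(4631, 92)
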